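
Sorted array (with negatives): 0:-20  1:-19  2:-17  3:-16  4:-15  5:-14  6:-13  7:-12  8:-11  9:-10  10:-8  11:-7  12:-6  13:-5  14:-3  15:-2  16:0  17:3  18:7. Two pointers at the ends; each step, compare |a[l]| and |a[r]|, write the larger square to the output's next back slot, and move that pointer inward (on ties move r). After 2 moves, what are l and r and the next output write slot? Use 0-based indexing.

l=0 r=18: |-20|>|7| out[18]=400, l++
l=1 r=18: |-19|>|7| out[17]=361, l++

l=2, r=18, next write slot=16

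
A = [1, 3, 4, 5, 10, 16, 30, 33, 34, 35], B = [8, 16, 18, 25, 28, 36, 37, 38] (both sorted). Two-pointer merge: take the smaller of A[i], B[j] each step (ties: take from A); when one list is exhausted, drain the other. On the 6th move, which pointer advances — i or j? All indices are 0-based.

i

i=0 j=0: A[i]=1<=B[j]=8 take 1, i++
i=1 j=0: A[i]=3<=B[j]=8 take 3, i++
i=2 j=0: A[i]=4<=B[j]=8 take 4, i++
i=3 j=0: A[i]=5<=B[j]=8 take 5, i++
i=4 j=0: A[i]=10>B[j]=8 take 8, j++
i=4 j=1: A[i]=10<=B[j]=16 take 10, i++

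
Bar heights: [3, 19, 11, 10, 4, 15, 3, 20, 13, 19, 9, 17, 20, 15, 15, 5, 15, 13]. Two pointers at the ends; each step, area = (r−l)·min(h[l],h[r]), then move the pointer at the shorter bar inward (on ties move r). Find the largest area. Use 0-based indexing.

[0,17] min(3,13)*17=51 best=51 * → l++
[1,17] min(19,13)*16=208 best=208 * → r--
[1,16] min(19,15)*15=225 best=225 * → r--
[1,15] min(19,5)*14=70 best=225 → r--
[1,14] min(19,15)*13=195 best=225 → r--
[1,13] min(19,15)*12=180 best=225 → r--
[1,12] min(19,20)*11=209 best=225 → l++
[2,12] min(11,20)*10=110 best=225 → l++
[3,12] min(10,20)*9=90 best=225 → l++
[4,12] min(4,20)*8=32 best=225 → l++
[5,12] min(15,20)*7=105 best=225 → l++
[6,12] min(3,20)*6=18 best=225 → l++
[7,12] min(20,20)*5=100 best=225 → r--
[7,11] min(20,17)*4=68 best=225 → r--
[7,10] min(20,9)*3=27 best=225 → r--
[7,9] min(20,19)*2=38 best=225 → r--
[7,8] min(20,13)*1=13 best=225 → r--

max area = 225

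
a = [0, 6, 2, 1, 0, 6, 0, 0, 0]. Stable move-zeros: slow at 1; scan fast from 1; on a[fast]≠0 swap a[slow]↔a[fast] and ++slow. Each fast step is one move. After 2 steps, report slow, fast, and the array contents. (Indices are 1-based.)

slow=1 fast=1: a[fast]=0, fast++
slow=1 fast=2: a[fast]=6≠0 swap→a[1]=6, slow++,fast++

slow=2, fast=3, a=[6, 0, 2, 1, 0, 6, 0, 0, 0]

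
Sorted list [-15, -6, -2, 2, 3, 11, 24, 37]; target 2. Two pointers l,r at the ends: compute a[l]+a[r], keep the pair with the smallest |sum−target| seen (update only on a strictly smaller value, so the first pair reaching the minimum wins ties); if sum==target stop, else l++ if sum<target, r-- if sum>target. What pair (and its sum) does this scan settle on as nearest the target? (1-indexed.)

pair (-2, 3) with sum 1 (|Δ|=1)

[1,8] -15+37=22 d=20 * → r--
[1,7] -15+24=9 d=7 * → r--
[1,6] -15+11=-4 d=6 * → l++
[2,6] -6+11=5 d=3 * → r--
[2,5] -6+3=-3 d=5 → l++
[3,5] -2+3=1 d=1 * → l++
[4,5] 2+3=5 d=3 → r--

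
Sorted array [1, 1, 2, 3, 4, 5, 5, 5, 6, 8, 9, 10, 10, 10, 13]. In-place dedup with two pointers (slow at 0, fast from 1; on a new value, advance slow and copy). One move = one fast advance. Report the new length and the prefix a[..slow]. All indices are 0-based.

length 10; prefix = [1, 2, 3, 4, 5, 6, 8, 9, 10, 13]

(s=0,f=1) a[fast]=1=a[slow] dup → fast++
(s=0,f=2) a[fast]=2≠a[slow]=1 write a[1]=2 → slow++,fast++
(s=1,f=3) a[fast]=3≠a[slow]=2 write a[2]=3 → slow++,fast++
(s=2,f=4) a[fast]=4≠a[slow]=3 write a[3]=4 → slow++,fast++
(s=3,f=5) a[fast]=5≠a[slow]=4 write a[4]=5 → slow++,fast++
(s=4,f=6) a[fast]=5=a[slow] dup → fast++
(s=4,f=7) a[fast]=5=a[slow] dup → fast++
(s=4,f=8) a[fast]=6≠a[slow]=5 write a[5]=6 → slow++,fast++
(s=5,f=9) a[fast]=8≠a[slow]=6 write a[6]=8 → slow++,fast++
(s=6,f=10) a[fast]=9≠a[slow]=8 write a[7]=9 → slow++,fast++
(s=7,f=11) a[fast]=10≠a[slow]=9 write a[8]=10 → slow++,fast++
(s=8,f=12) a[fast]=10=a[slow] dup → fast++
(s=8,f=13) a[fast]=10=a[slow] dup → fast++
(s=8,f=14) a[fast]=13≠a[slow]=10 write a[9]=13 → slow++,fast++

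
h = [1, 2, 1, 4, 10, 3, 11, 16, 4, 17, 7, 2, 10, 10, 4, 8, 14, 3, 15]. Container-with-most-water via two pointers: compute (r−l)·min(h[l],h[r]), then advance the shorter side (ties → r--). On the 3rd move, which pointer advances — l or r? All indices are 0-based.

[0,18] min(1,15)*18=18 best=18 * → l++
[1,18] min(2,15)*17=34 best=34 * → l++
[2,18] min(1,15)*16=16 best=34 → l++

l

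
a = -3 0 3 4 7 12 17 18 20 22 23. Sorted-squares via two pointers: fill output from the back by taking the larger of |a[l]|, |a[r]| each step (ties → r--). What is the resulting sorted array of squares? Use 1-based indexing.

[0, 9, 9, 16, 49, 144, 289, 324, 400, 484, 529]

l=1 r=11: |-3|<=|23| out[11]=529, r--
l=1 r=10: |-3|<=|22| out[10]=484, r--
l=1 r=9: |-3|<=|20| out[9]=400, r--
l=1 r=8: |-3|<=|18| out[8]=324, r--
l=1 r=7: |-3|<=|17| out[7]=289, r--
l=1 r=6: |-3|<=|12| out[6]=144, r--
l=1 r=5: |-3|<=|7| out[5]=49, r--
l=1 r=4: |-3|<=|4| out[4]=16, r--
l=1 r=3: |-3|<=|3| out[3]=9, r--
l=1 r=2: |-3|>|0| out[2]=9, l++
l=2 r=2: |0|<=|0| out[1]=0, r--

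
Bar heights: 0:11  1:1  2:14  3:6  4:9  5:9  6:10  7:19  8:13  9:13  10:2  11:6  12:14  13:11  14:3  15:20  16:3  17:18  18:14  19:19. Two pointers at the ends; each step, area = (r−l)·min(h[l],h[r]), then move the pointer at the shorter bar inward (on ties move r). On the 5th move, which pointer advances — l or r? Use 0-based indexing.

l=0 r=19: min(11,19)*19=209 best=209 *, l++
l=1 r=19: min(1,19)*18=18 best=209, l++
l=2 r=19: min(14,19)*17=238 best=238 *, l++
l=3 r=19: min(6,19)*16=96 best=238, l++
l=4 r=19: min(9,19)*15=135 best=238, l++

l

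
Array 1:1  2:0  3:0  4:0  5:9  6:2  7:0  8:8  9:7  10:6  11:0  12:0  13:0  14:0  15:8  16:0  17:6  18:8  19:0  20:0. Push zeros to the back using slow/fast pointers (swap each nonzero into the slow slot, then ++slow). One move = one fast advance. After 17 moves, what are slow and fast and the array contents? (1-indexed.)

slow=9, fast=18, a=[1, 9, 2, 8, 7, 6, 8, 6, 0, 0, 0, 0, 0, 0, 0, 0, 0, 8, 0, 0]

slow=1 fast=1: a[fast]=1≠0 swap→a[1]=1, slow++,fast++
slow=2 fast=2: a[fast]=0, fast++
slow=2 fast=3: a[fast]=0, fast++
slow=2 fast=4: a[fast]=0, fast++
slow=2 fast=5: a[fast]=9≠0 swap→a[2]=9, slow++,fast++
slow=3 fast=6: a[fast]=2≠0 swap→a[3]=2, slow++,fast++
slow=4 fast=7: a[fast]=0, fast++
slow=4 fast=8: a[fast]=8≠0 swap→a[4]=8, slow++,fast++
slow=5 fast=9: a[fast]=7≠0 swap→a[5]=7, slow++,fast++
slow=6 fast=10: a[fast]=6≠0 swap→a[6]=6, slow++,fast++
slow=7 fast=11: a[fast]=0, fast++
slow=7 fast=12: a[fast]=0, fast++
slow=7 fast=13: a[fast]=0, fast++
slow=7 fast=14: a[fast]=0, fast++
slow=7 fast=15: a[fast]=8≠0 swap→a[7]=8, slow++,fast++
slow=8 fast=16: a[fast]=0, fast++
slow=8 fast=17: a[fast]=6≠0 swap→a[8]=6, slow++,fast++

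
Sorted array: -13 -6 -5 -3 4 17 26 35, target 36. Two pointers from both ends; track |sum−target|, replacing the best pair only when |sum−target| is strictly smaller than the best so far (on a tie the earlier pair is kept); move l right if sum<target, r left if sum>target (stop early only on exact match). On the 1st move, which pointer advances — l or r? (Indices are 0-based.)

l

[0,7] -13+35=22 d=14 * → l++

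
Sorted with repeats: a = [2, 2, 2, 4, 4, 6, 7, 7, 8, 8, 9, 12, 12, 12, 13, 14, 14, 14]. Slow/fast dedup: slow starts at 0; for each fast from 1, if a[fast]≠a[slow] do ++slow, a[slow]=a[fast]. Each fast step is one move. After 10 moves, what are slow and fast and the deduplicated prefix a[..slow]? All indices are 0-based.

slow=5, fast=11, prefix=[2, 4, 6, 7, 8, 9]

(s=0,f=1) a[fast]=2=a[slow] dup → fast++
(s=0,f=2) a[fast]=2=a[slow] dup → fast++
(s=0,f=3) a[fast]=4≠a[slow]=2 write a[1]=4 → slow++,fast++
(s=1,f=4) a[fast]=4=a[slow] dup → fast++
(s=1,f=5) a[fast]=6≠a[slow]=4 write a[2]=6 → slow++,fast++
(s=2,f=6) a[fast]=7≠a[slow]=6 write a[3]=7 → slow++,fast++
(s=3,f=7) a[fast]=7=a[slow] dup → fast++
(s=3,f=8) a[fast]=8≠a[slow]=7 write a[4]=8 → slow++,fast++
(s=4,f=9) a[fast]=8=a[slow] dup → fast++
(s=4,f=10) a[fast]=9≠a[slow]=8 write a[5]=9 → slow++,fast++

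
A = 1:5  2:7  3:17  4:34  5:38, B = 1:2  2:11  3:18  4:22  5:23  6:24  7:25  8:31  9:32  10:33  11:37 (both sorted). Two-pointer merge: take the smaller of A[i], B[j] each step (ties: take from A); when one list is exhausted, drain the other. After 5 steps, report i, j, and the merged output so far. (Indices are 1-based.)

i=1 j=1: A[i]=5>B[j]=2 take 2, j++
i=1 j=2: A[i]=5<=B[j]=11 take 5, i++
i=2 j=2: A[i]=7<=B[j]=11 take 7, i++
i=3 j=2: A[i]=17>B[j]=11 take 11, j++
i=3 j=3: A[i]=17<=B[j]=18 take 17, i++

i=4, j=3, merged so far=[2, 5, 7, 11, 17]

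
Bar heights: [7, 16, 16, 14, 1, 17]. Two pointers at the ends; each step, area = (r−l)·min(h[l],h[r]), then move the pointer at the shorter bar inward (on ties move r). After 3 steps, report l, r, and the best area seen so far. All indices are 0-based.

l=3, r=5, best area=64

l=0 r=5: min(7,17)*5=35 best=35 *, l++
l=1 r=5: min(16,17)*4=64 best=64 *, l++
l=2 r=5: min(16,17)*3=48 best=64, l++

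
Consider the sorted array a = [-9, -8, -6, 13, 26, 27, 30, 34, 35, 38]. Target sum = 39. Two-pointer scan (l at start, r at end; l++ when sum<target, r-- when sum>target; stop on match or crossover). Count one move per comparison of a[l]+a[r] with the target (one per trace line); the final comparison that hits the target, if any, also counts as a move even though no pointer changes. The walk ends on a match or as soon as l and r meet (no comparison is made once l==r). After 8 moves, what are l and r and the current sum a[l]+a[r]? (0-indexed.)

l=0 r=9: -9+38=29 <39, l++
l=1 r=9: -8+38=30 <39, l++
l=2 r=9: -6+38=32 <39, l++
l=3 r=9: 13+38=51 >39, r--
l=3 r=8: 13+35=48 >39, r--
l=3 r=7: 13+34=47 >39, r--
l=3 r=6: 13+30=43 >39, r--
l=3 r=5: 13+27=40 >39, r--

l=3, r=4, sum=39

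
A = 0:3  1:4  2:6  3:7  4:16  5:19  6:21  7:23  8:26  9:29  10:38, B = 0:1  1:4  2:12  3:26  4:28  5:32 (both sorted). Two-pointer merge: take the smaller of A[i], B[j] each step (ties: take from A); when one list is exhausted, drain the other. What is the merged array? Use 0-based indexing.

[1, 3, 4, 4, 6, 7, 12, 16, 19, 21, 23, 26, 26, 28, 29, 32, 38]

i=0 j=0: A[i]=3>B[j]=1 take 1, j++
i=0 j=1: A[i]=3<=B[j]=4 take 3, i++
i=1 j=1: A[i]=4<=B[j]=4 take 4, i++
i=2 j=1: A[i]=6>B[j]=4 take 4, j++
i=2 j=2: A[i]=6<=B[j]=12 take 6, i++
i=3 j=2: A[i]=7<=B[j]=12 take 7, i++
i=4 j=2: A[i]=16>B[j]=12 take 12, j++
i=4 j=3: A[i]=16<=B[j]=26 take 16, i++
i=5 j=3: A[i]=19<=B[j]=26 take 19, i++
i=6 j=3: A[i]=21<=B[j]=26 take 21, i++
i=7 j=3: A[i]=23<=B[j]=26 take 23, i++
i=8 j=3: A[i]=26<=B[j]=26 take 26, i++
i=9 j=3: A[i]=29>B[j]=26 take 26, j++
i=9 j=4: A[i]=29>B[j]=28 take 28, j++
i=9 j=5: A[i]=29<=B[j]=32 take 29, i++
i=10 j=5: A[i]=38>B[j]=32 take 32, j++
i=10 j=6: B done, take A[i]=38, i++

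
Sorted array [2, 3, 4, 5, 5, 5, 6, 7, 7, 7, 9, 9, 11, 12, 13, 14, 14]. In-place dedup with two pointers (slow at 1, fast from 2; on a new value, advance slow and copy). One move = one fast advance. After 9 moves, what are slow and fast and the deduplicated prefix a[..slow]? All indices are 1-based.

slow=1 fast=2: a[fast]=3≠a[slow]=2 write a[2]=3, slow++,fast++
slow=2 fast=3: a[fast]=4≠a[slow]=3 write a[3]=4, slow++,fast++
slow=3 fast=4: a[fast]=5≠a[slow]=4 write a[4]=5, slow++,fast++
slow=4 fast=5: a[fast]=5=a[slow] dup, fast++
slow=4 fast=6: a[fast]=5=a[slow] dup, fast++
slow=4 fast=7: a[fast]=6≠a[slow]=5 write a[5]=6, slow++,fast++
slow=5 fast=8: a[fast]=7≠a[slow]=6 write a[6]=7, slow++,fast++
slow=6 fast=9: a[fast]=7=a[slow] dup, fast++
slow=6 fast=10: a[fast]=7=a[slow] dup, fast++

slow=6, fast=11, prefix=[2, 3, 4, 5, 6, 7]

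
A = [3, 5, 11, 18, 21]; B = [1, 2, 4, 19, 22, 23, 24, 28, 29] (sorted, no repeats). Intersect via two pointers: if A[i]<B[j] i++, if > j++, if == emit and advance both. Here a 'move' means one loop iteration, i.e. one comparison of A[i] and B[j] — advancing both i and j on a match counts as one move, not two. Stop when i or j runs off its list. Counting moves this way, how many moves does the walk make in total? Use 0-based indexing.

[i=0,j=0] 3>1 → j++
[i=0,j=1] 3>2 → j++
[i=0,j=2] 3<4 → i++
[i=1,j=2] 5>4 → j++
[i=1,j=3] 5<19 → i++
[i=2,j=3] 11<19 → i++
[i=3,j=3] 18<19 → i++
[i=4,j=3] 21>19 → j++
[i=4,j=4] 21<22 → i++

9 moves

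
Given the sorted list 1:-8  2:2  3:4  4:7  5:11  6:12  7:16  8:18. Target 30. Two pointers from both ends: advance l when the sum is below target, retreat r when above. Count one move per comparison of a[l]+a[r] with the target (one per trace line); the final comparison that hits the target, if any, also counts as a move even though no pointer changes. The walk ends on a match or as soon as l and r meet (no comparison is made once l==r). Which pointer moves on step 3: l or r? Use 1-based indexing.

l

l=1 r=8: -8+18=10 <30, l++
l=2 r=8: 2+18=20 <30, l++
l=3 r=8: 4+18=22 <30, l++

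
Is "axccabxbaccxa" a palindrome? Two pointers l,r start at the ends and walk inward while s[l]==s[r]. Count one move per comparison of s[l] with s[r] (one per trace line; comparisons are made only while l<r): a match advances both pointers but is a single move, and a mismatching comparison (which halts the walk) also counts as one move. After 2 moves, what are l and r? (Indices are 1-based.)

l=3, r=11

[1,13] 'a'=='a' → l++,r--
[2,12] 'x'=='x' → l++,r--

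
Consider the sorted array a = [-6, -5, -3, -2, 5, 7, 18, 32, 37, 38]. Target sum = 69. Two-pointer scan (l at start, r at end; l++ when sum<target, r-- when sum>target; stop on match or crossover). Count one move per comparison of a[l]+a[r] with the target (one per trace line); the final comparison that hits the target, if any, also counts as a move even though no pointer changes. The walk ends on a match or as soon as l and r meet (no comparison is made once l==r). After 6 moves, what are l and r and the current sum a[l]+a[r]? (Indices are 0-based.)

[0,9] -6+38=32 <69 → l++
[1,9] -5+38=33 <69 → l++
[2,9] -3+38=35 <69 → l++
[3,9] -2+38=36 <69 → l++
[4,9] 5+38=43 <69 → l++
[5,9] 7+38=45 <69 → l++

l=6, r=9, sum=56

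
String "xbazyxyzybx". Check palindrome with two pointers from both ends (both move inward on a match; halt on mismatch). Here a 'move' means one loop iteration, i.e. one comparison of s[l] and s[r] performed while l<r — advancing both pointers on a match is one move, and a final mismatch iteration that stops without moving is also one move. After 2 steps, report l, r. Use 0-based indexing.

l=2, r=8

l=0 r=10: 'x'=='x', l++,r--
l=1 r=9: 'b'=='b', l++,r--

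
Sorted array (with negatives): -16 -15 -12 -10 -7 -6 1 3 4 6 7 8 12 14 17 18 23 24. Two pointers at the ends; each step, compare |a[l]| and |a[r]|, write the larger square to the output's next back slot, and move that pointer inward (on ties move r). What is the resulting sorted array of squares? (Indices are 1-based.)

[1,18] |-16|<=|24| out[18]=576 → r--
[1,17] |-16|<=|23| out[17]=529 → r--
[1,16] |-16|<=|18| out[16]=324 → r--
[1,15] |-16|<=|17| out[15]=289 → r--
[1,14] |-16|>|14| out[14]=256 → l++
[2,14] |-15|>|14| out[13]=225 → l++
[3,14] |-12|<=|14| out[12]=196 → r--
[3,13] |-12|<=|12| out[11]=144 → r--
[3,12] |-12|>|8| out[10]=144 → l++
[4,12] |-10|>|8| out[9]=100 → l++
[5,12] |-7|<=|8| out[8]=64 → r--
[5,11] |-7|<=|7| out[7]=49 → r--
[5,10] |-7|>|6| out[6]=49 → l++
[6,10] |-6|<=|6| out[5]=36 → r--
[6,9] |-6|>|4| out[4]=36 → l++
[7,9] |1|<=|4| out[3]=16 → r--
[7,8] |1|<=|3| out[2]=9 → r--
[7,7] |1|<=|1| out[1]=1 → r--

[1, 9, 16, 36, 36, 49, 49, 64, 100, 144, 144, 196, 225, 256, 289, 324, 529, 576]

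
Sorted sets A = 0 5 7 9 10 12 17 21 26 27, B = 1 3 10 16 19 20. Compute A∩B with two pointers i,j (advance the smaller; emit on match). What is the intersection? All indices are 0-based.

i=0 j=0: 0<1, i++
i=1 j=0: 5>1, j++
i=1 j=1: 5>3, j++
i=1 j=2: 5<10, i++
i=2 j=2: 7<10, i++
i=3 j=2: 9<10, i++
i=4 j=2: 10==10 emit, i++,j++
i=5 j=3: 12<16, i++
i=6 j=3: 17>16, j++
i=6 j=4: 17<19, i++
i=7 j=4: 21>19, j++
i=7 j=5: 21>20, j++

intersection = [10]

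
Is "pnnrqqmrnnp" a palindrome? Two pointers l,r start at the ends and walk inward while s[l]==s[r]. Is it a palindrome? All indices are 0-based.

not a palindrome (mismatch at 4,6)

l=0 r=10: 'p'=='p', l++,r--
l=1 r=9: 'n'=='n', l++,r--
l=2 r=8: 'n'=='n', l++,r--
l=3 r=7: 'r'=='r', l++,r--
l=4 r=6: 'q'!='m', stop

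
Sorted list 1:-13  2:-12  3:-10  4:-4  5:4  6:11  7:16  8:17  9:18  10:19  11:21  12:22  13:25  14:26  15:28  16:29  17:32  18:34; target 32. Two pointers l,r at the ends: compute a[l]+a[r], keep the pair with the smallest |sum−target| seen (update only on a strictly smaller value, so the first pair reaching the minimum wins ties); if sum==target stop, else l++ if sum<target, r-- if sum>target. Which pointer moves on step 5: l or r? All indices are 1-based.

[1,18] -13+34=21 d=11 * → l++
[2,18] -12+34=22 d=10 * → l++
[3,18] -10+34=24 d=8 * → l++
[4,18] -4+34=30 d=2 * → l++
[5,18] 4+34=38 d=6 → r--

r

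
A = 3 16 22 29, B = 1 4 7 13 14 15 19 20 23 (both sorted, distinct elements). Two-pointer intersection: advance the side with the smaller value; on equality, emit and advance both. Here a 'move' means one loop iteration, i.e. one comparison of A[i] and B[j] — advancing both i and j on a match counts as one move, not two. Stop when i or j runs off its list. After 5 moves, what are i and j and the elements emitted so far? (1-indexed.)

[i=1,j=1] 3>1 → j++
[i=1,j=2] 3<4 → i++
[i=2,j=2] 16>4 → j++
[i=2,j=3] 16>7 → j++
[i=2,j=4] 16>13 → j++

i=2, j=5, emitted=[]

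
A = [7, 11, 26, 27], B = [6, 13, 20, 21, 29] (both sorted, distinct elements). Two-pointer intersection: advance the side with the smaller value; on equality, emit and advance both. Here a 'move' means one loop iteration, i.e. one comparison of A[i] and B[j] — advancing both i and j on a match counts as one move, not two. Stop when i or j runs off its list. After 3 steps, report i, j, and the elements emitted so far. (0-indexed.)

[i=0,j=0] 7>6 → j++
[i=0,j=1] 7<13 → i++
[i=1,j=1] 11<13 → i++

i=2, j=1, emitted=[]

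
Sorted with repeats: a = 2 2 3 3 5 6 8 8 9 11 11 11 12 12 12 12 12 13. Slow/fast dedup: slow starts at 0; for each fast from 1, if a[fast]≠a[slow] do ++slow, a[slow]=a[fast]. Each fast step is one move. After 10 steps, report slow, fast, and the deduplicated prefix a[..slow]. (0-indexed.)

slow=6, fast=11, prefix=[2, 3, 5, 6, 8, 9, 11]

slow=0 fast=1: a[fast]=2=a[slow] dup, fast++
slow=0 fast=2: a[fast]=3≠a[slow]=2 write a[1]=3, slow++,fast++
slow=1 fast=3: a[fast]=3=a[slow] dup, fast++
slow=1 fast=4: a[fast]=5≠a[slow]=3 write a[2]=5, slow++,fast++
slow=2 fast=5: a[fast]=6≠a[slow]=5 write a[3]=6, slow++,fast++
slow=3 fast=6: a[fast]=8≠a[slow]=6 write a[4]=8, slow++,fast++
slow=4 fast=7: a[fast]=8=a[slow] dup, fast++
slow=4 fast=8: a[fast]=9≠a[slow]=8 write a[5]=9, slow++,fast++
slow=5 fast=9: a[fast]=11≠a[slow]=9 write a[6]=11, slow++,fast++
slow=6 fast=10: a[fast]=11=a[slow] dup, fast++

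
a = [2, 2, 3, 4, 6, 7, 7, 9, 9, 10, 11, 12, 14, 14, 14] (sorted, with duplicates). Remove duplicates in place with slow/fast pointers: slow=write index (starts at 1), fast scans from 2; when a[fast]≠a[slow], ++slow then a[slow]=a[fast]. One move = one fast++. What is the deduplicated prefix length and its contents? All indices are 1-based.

length 10; prefix = [2, 3, 4, 6, 7, 9, 10, 11, 12, 14]

slow=1 fast=2: a[fast]=2=a[slow] dup, fast++
slow=1 fast=3: a[fast]=3≠a[slow]=2 write a[2]=3, slow++,fast++
slow=2 fast=4: a[fast]=4≠a[slow]=3 write a[3]=4, slow++,fast++
slow=3 fast=5: a[fast]=6≠a[slow]=4 write a[4]=6, slow++,fast++
slow=4 fast=6: a[fast]=7≠a[slow]=6 write a[5]=7, slow++,fast++
slow=5 fast=7: a[fast]=7=a[slow] dup, fast++
slow=5 fast=8: a[fast]=9≠a[slow]=7 write a[6]=9, slow++,fast++
slow=6 fast=9: a[fast]=9=a[slow] dup, fast++
slow=6 fast=10: a[fast]=10≠a[slow]=9 write a[7]=10, slow++,fast++
slow=7 fast=11: a[fast]=11≠a[slow]=10 write a[8]=11, slow++,fast++
slow=8 fast=12: a[fast]=12≠a[slow]=11 write a[9]=12, slow++,fast++
slow=9 fast=13: a[fast]=14≠a[slow]=12 write a[10]=14, slow++,fast++
slow=10 fast=14: a[fast]=14=a[slow] dup, fast++
slow=10 fast=15: a[fast]=14=a[slow] dup, fast++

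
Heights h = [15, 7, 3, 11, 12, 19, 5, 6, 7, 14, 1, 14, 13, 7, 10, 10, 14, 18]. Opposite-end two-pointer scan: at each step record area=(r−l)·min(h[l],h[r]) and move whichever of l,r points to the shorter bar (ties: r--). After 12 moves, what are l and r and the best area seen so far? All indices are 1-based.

l=1 r=18: min(15,18)*17=255 best=255 *, l++
l=2 r=18: min(7,18)*16=112 best=255, l++
l=3 r=18: min(3,18)*15=45 best=255, l++
l=4 r=18: min(11,18)*14=154 best=255, l++
l=5 r=18: min(12,18)*13=156 best=255, l++
l=6 r=18: min(19,18)*12=216 best=255, r--
l=6 r=17: min(19,14)*11=154 best=255, r--
l=6 r=16: min(19,10)*10=100 best=255, r--
l=6 r=15: min(19,10)*9=90 best=255, r--
l=6 r=14: min(19,7)*8=56 best=255, r--
l=6 r=13: min(19,13)*7=91 best=255, r--
l=6 r=12: min(19,14)*6=84 best=255, r--

l=6, r=11, best area=255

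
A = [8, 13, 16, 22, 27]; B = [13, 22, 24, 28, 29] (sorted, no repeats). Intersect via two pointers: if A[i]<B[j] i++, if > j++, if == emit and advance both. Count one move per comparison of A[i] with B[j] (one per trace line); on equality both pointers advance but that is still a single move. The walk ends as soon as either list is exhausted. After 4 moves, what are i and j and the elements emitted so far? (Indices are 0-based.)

i=4, j=2, emitted=[13, 22]

[i=0,j=0] 8<13 → i++
[i=1,j=0] 13==13 emit → i++,j++
[i=2,j=1] 16<22 → i++
[i=3,j=1] 22==22 emit → i++,j++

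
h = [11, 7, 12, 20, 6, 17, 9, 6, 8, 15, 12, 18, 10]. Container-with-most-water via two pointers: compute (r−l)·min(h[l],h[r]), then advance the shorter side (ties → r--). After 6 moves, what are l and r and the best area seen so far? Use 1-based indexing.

l=1 r=13: min(11,10)*12=120 best=120 *, r--
l=1 r=12: min(11,18)*11=121 best=121 *, l++
l=2 r=12: min(7,18)*10=70 best=121, l++
l=3 r=12: min(12,18)*9=108 best=121, l++
l=4 r=12: min(20,18)*8=144 best=144 *, r--
l=4 r=11: min(20,12)*7=84 best=144, r--

l=4, r=10, best area=144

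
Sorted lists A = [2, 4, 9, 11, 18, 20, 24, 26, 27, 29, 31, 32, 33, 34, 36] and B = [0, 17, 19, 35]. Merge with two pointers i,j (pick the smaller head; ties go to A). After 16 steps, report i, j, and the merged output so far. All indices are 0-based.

[i=0,j=0] A[i]=2>B[j]=0 take 0 → j++
[i=0,j=1] A[i]=2<=B[j]=17 take 2 → i++
[i=1,j=1] A[i]=4<=B[j]=17 take 4 → i++
[i=2,j=1] A[i]=9<=B[j]=17 take 9 → i++
[i=3,j=1] A[i]=11<=B[j]=17 take 11 → i++
[i=4,j=1] A[i]=18>B[j]=17 take 17 → j++
[i=4,j=2] A[i]=18<=B[j]=19 take 18 → i++
[i=5,j=2] A[i]=20>B[j]=19 take 19 → j++
[i=5,j=3] A[i]=20<=B[j]=35 take 20 → i++
[i=6,j=3] A[i]=24<=B[j]=35 take 24 → i++
[i=7,j=3] A[i]=26<=B[j]=35 take 26 → i++
[i=8,j=3] A[i]=27<=B[j]=35 take 27 → i++
[i=9,j=3] A[i]=29<=B[j]=35 take 29 → i++
[i=10,j=3] A[i]=31<=B[j]=35 take 31 → i++
[i=11,j=3] A[i]=32<=B[j]=35 take 32 → i++
[i=12,j=3] A[i]=33<=B[j]=35 take 33 → i++

i=13, j=3, merged so far=[0, 2, 4, 9, 11, 17, 18, 19, 20, 24, 26, 27, 29, 31, 32, 33]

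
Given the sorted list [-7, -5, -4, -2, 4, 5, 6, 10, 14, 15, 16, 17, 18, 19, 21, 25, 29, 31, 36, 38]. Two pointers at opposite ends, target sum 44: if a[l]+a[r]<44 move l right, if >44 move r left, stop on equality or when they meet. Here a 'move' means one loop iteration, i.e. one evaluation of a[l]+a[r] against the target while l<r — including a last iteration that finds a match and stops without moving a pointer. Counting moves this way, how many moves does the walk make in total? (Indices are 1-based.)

7 moves

l=1 r=20: -7+38=31 <44, l++
l=2 r=20: -5+38=33 <44, l++
l=3 r=20: -4+38=34 <44, l++
l=4 r=20: -2+38=36 <44, l++
l=5 r=20: 4+38=42 <44, l++
l=6 r=20: 5+38=43 <44, l++
l=7 r=20: 6+38=44, found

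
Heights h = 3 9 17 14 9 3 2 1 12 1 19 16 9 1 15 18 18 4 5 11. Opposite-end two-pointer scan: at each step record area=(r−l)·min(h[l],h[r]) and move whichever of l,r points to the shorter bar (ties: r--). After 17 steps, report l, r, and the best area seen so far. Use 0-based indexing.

l=10, r=12, best area=238

[0,19] min(3,11)*19=57 best=57 * → l++
[1,19] min(9,11)*18=162 best=162 * → l++
[2,19] min(17,11)*17=187 best=187 * → r--
[2,18] min(17,5)*16=80 best=187 → r--
[2,17] min(17,4)*15=60 best=187 → r--
[2,16] min(17,18)*14=238 best=238 * → l++
[3,16] min(14,18)*13=182 best=238 → l++
[4,16] min(9,18)*12=108 best=238 → l++
[5,16] min(3,18)*11=33 best=238 → l++
[6,16] min(2,18)*10=20 best=238 → l++
[7,16] min(1,18)*9=9 best=238 → l++
[8,16] min(12,18)*8=96 best=238 → l++
[9,16] min(1,18)*7=7 best=238 → l++
[10,16] min(19,18)*6=108 best=238 → r--
[10,15] min(19,18)*5=90 best=238 → r--
[10,14] min(19,15)*4=60 best=238 → r--
[10,13] min(19,1)*3=3 best=238 → r--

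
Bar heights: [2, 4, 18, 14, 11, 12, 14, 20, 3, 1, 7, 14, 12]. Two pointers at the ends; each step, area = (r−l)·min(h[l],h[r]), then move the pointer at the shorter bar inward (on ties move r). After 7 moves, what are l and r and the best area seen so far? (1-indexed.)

l=1 r=13: min(2,12)*12=24 best=24 *, l++
l=2 r=13: min(4,12)*11=44 best=44 *, l++
l=3 r=13: min(18,12)*10=120 best=120 *, r--
l=3 r=12: min(18,14)*9=126 best=126 *, r--
l=3 r=11: min(18,7)*8=56 best=126, r--
l=3 r=10: min(18,1)*7=7 best=126, r--
l=3 r=9: min(18,3)*6=18 best=126, r--

l=3, r=8, best area=126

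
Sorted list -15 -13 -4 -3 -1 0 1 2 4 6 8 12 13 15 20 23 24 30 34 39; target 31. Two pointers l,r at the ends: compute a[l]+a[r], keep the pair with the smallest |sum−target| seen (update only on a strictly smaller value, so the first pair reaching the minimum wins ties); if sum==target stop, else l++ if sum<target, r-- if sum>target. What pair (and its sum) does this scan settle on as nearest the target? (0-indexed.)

pair (-3, 34) with sum 31 (|Δ|=0)

[0,19] -15+39=24 d=7 * → l++
[1,19] -13+39=26 d=5 * → l++
[2,19] -4+39=35 d=4 * → r--
[2,18] -4+34=30 d=1 * → l++
[3,18] -3+34=31 d=0 * → stop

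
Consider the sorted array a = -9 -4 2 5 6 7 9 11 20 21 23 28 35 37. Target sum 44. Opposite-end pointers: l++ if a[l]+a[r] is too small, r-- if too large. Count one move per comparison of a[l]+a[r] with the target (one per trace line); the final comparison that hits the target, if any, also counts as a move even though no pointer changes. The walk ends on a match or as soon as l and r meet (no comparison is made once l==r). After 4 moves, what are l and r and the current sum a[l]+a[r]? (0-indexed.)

l=0 r=13: -9+37=28 <44, l++
l=1 r=13: -4+37=33 <44, l++
l=2 r=13: 2+37=39 <44, l++
l=3 r=13: 5+37=42 <44, l++

l=4, r=13, sum=43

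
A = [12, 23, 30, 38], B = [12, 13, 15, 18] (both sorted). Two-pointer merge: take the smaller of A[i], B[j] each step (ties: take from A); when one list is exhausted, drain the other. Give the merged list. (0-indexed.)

i=0 j=0: A[i]=12<=B[j]=12 take 12, i++
i=1 j=0: A[i]=23>B[j]=12 take 12, j++
i=1 j=1: A[i]=23>B[j]=13 take 13, j++
i=1 j=2: A[i]=23>B[j]=15 take 15, j++
i=1 j=3: A[i]=23>B[j]=18 take 18, j++
i=1 j=4: B done, take A[i]=23, i++
i=2 j=4: B done, take A[i]=30, i++
i=3 j=4: B done, take A[i]=38, i++

[12, 12, 13, 15, 18, 23, 30, 38]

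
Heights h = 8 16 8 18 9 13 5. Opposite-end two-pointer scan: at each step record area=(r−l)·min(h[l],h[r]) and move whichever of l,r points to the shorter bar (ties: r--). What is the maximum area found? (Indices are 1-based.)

max area = 52

[1,7] min(8,5)*6=30 best=30 * → r--
[1,6] min(8,13)*5=40 best=40 * → l++
[2,6] min(16,13)*4=52 best=52 * → r--
[2,5] min(16,9)*3=27 best=52 → r--
[2,4] min(16,18)*2=32 best=52 → l++
[3,4] min(8,18)*1=8 best=52 → l++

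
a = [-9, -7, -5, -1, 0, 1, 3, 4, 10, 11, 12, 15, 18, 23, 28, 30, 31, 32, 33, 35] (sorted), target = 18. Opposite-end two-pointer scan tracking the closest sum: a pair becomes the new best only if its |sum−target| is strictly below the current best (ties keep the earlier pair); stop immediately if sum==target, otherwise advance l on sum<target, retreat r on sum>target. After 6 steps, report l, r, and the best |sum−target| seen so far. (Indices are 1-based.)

l=1 r=20: -9+35=26 d=8 *, r--
l=1 r=19: -9+33=24 d=6 *, r--
l=1 r=18: -9+32=23 d=5 *, r--
l=1 r=17: -9+31=22 d=4 *, r--
l=1 r=16: -9+30=21 d=3 *, r--
l=1 r=15: -9+28=19 d=1 *, r--

l=1, r=14, best |Δ|=1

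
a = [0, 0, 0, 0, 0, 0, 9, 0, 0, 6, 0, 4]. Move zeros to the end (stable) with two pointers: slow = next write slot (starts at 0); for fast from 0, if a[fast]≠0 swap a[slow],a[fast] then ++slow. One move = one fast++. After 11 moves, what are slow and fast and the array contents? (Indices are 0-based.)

(s=0,f=0) a[fast]=0 → fast++
(s=0,f=1) a[fast]=0 → fast++
(s=0,f=2) a[fast]=0 → fast++
(s=0,f=3) a[fast]=0 → fast++
(s=0,f=4) a[fast]=0 → fast++
(s=0,f=5) a[fast]=0 → fast++
(s=0,f=6) a[fast]=9≠0 swap→a[0]=9 → slow++,fast++
(s=1,f=7) a[fast]=0 → fast++
(s=1,f=8) a[fast]=0 → fast++
(s=1,f=9) a[fast]=6≠0 swap→a[1]=6 → slow++,fast++
(s=2,f=10) a[fast]=0 → fast++

slow=2, fast=11, a=[9, 6, 0, 0, 0, 0, 0, 0, 0, 0, 0, 4]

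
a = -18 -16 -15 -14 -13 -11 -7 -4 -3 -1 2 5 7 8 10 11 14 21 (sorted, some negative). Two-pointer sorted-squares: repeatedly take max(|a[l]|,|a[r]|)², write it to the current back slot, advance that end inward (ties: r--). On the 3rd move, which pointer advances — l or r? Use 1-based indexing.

l

[1,18] |-18|<=|21| out[18]=441 → r--
[1,17] |-18|>|14| out[17]=324 → l++
[2,17] |-16|>|14| out[16]=256 → l++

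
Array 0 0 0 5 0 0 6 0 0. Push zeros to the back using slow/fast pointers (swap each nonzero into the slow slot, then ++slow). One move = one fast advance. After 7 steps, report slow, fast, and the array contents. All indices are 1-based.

(s=1,f=1) a[fast]=0 → fast++
(s=1,f=2) a[fast]=0 → fast++
(s=1,f=3) a[fast]=0 → fast++
(s=1,f=4) a[fast]=5≠0 swap→a[1]=5 → slow++,fast++
(s=2,f=5) a[fast]=0 → fast++
(s=2,f=6) a[fast]=0 → fast++
(s=2,f=7) a[fast]=6≠0 swap→a[2]=6 → slow++,fast++

slow=3, fast=8, a=[5, 6, 0, 0, 0, 0, 0, 0, 0]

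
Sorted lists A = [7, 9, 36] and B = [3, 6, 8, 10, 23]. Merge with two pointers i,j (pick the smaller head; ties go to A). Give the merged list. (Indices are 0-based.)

i=0 j=0: A[i]=7>B[j]=3 take 3, j++
i=0 j=1: A[i]=7>B[j]=6 take 6, j++
i=0 j=2: A[i]=7<=B[j]=8 take 7, i++
i=1 j=2: A[i]=9>B[j]=8 take 8, j++
i=1 j=3: A[i]=9<=B[j]=10 take 9, i++
i=2 j=3: A[i]=36>B[j]=10 take 10, j++
i=2 j=4: A[i]=36>B[j]=23 take 23, j++
i=2 j=5: B done, take A[i]=36, i++

[3, 6, 7, 8, 9, 10, 23, 36]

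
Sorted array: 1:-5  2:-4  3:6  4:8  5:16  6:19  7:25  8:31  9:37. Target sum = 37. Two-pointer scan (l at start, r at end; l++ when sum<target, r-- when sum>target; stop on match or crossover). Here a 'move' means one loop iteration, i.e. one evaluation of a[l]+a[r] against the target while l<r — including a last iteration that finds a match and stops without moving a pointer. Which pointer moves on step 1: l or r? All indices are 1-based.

[1,9] -5+37=32 <37 → l++

l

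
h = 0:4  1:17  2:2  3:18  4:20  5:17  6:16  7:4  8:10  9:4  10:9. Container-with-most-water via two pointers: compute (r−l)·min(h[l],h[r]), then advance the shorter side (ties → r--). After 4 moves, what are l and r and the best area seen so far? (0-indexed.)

[0,10] min(4,9)*10=40 best=40 * → l++
[1,10] min(17,9)*9=81 best=81 * → r--
[1,9] min(17,4)*8=32 best=81 → r--
[1,8] min(17,10)*7=70 best=81 → r--

l=1, r=7, best area=81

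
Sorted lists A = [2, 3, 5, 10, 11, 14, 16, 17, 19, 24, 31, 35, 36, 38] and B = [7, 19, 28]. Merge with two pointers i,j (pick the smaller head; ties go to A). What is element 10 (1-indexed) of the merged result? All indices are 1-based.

merged[10] = 19

[i=1,j=1] A[i]=2<=B[j]=7 take 2 → i++
[i=2,j=1] A[i]=3<=B[j]=7 take 3 → i++
[i=3,j=1] A[i]=5<=B[j]=7 take 5 → i++
[i=4,j=1] A[i]=10>B[j]=7 take 7 → j++
[i=4,j=2] A[i]=10<=B[j]=19 take 10 → i++
[i=5,j=2] A[i]=11<=B[j]=19 take 11 → i++
[i=6,j=2] A[i]=14<=B[j]=19 take 14 → i++
[i=7,j=2] A[i]=16<=B[j]=19 take 16 → i++
[i=8,j=2] A[i]=17<=B[j]=19 take 17 → i++
[i=9,j=2] A[i]=19<=B[j]=19 take 19 → i++
[i=10,j=2] A[i]=24>B[j]=19 take 19 → j++
[i=10,j=3] A[i]=24<=B[j]=28 take 24 → i++
[i=11,j=3] A[i]=31>B[j]=28 take 28 → j++
[i=11,j=4] B done, take A[i]=31 → i++
[i=12,j=4] B done, take A[i]=35 → i++
[i=13,j=4] B done, take A[i]=36 → i++
[i=14,j=4] B done, take A[i]=38 → i++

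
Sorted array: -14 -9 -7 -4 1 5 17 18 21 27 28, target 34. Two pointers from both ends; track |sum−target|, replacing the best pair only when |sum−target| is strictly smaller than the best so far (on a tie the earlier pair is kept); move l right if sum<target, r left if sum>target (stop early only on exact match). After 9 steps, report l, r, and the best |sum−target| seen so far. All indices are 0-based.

l=6, r=7, best |Δ|=1

[0,10] -14+28=14 d=20 * → l++
[1,10] -9+28=19 d=15 * → l++
[2,10] -7+28=21 d=13 * → l++
[3,10] -4+28=24 d=10 * → l++
[4,10] 1+28=29 d=5 * → l++
[5,10] 5+28=33 d=1 * → l++
[6,10] 17+28=45 d=11 → r--
[6,9] 17+27=44 d=10 → r--
[6,8] 17+21=38 d=4 → r--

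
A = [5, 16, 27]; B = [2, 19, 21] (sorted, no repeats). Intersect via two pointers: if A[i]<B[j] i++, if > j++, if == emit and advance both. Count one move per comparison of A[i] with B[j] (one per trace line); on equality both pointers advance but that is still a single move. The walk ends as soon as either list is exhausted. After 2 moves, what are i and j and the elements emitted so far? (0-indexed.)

i=1, j=1, emitted=[]

i=0 j=0: 5>2, j++
i=0 j=1: 5<19, i++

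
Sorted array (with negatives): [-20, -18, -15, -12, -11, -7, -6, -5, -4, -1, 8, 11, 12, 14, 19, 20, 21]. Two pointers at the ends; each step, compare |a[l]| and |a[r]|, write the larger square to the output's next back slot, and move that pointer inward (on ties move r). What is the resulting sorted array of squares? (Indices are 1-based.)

[1, 16, 25, 36, 49, 64, 121, 121, 144, 144, 196, 225, 324, 361, 400, 400, 441]

[1,17] |-20|<=|21| out[17]=441 → r--
[1,16] |-20|<=|20| out[16]=400 → r--
[1,15] |-20|>|19| out[15]=400 → l++
[2,15] |-18|<=|19| out[14]=361 → r--
[2,14] |-18|>|14| out[13]=324 → l++
[3,14] |-15|>|14| out[12]=225 → l++
[4,14] |-12|<=|14| out[11]=196 → r--
[4,13] |-12|<=|12| out[10]=144 → r--
[4,12] |-12|>|11| out[9]=144 → l++
[5,12] |-11|<=|11| out[8]=121 → r--
[5,11] |-11|>|8| out[7]=121 → l++
[6,11] |-7|<=|8| out[6]=64 → r--
[6,10] |-7|>|-1| out[5]=49 → l++
[7,10] |-6|>|-1| out[4]=36 → l++
[8,10] |-5|>|-1| out[3]=25 → l++
[9,10] |-4|>|-1| out[2]=16 → l++
[10,10] |-1|<=|-1| out[1]=1 → r--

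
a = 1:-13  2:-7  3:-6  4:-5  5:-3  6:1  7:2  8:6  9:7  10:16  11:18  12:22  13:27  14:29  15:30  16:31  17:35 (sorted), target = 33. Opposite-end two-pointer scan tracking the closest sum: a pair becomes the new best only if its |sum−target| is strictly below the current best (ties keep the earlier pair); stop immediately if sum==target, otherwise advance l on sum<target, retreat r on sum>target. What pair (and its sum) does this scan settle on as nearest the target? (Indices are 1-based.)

[1,17] -13+35=22 d=11 * → l++
[2,17] -7+35=28 d=5 * → l++
[3,17] -6+35=29 d=4 * → l++
[4,17] -5+35=30 d=3 * → l++
[5,17] -3+35=32 d=1 * → l++
[6,17] 1+35=36 d=3 → r--
[6,16] 1+31=32 d=1 → l++
[7,16] 2+31=33 d=0 * → stop

pair (2, 31) with sum 33 (|Δ|=0)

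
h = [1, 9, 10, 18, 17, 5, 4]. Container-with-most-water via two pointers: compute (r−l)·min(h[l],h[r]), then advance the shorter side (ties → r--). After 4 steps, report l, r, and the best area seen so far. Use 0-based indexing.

l=2, r=4, best area=27

l=0 r=6: min(1,4)*6=6 best=6 *, l++
l=1 r=6: min(9,4)*5=20 best=20 *, r--
l=1 r=5: min(9,5)*4=20 best=20, r--
l=1 r=4: min(9,17)*3=27 best=27 *, l++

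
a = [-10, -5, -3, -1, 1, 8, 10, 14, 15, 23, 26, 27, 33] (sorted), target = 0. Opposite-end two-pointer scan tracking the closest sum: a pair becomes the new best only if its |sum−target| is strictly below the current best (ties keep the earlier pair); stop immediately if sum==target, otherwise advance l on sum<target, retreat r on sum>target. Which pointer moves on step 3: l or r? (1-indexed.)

r

l=1 r=13: -10+33=23 d=23 *, r--
l=1 r=12: -10+27=17 d=17 *, r--
l=1 r=11: -10+26=16 d=16 *, r--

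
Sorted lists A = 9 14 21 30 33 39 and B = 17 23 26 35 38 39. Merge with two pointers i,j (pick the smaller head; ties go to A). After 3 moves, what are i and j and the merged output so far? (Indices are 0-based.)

i=0 j=0: A[i]=9<=B[j]=17 take 9, i++
i=1 j=0: A[i]=14<=B[j]=17 take 14, i++
i=2 j=0: A[i]=21>B[j]=17 take 17, j++

i=2, j=1, merged so far=[9, 14, 17]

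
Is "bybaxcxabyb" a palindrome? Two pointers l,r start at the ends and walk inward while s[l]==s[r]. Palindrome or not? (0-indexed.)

l=0 r=10: 'b'=='b', l++,r--
l=1 r=9: 'y'=='y', l++,r--
l=2 r=8: 'b'=='b', l++,r--
l=3 r=7: 'a'=='a', l++,r--
l=4 r=6: 'x'=='x', l++,r--

palindrome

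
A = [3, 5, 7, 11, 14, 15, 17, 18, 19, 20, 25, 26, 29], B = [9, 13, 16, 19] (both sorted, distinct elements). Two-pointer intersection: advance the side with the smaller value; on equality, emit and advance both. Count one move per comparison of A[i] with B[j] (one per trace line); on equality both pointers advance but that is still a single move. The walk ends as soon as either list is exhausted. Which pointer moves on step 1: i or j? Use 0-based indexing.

i

i=0 j=0: 3<9, i++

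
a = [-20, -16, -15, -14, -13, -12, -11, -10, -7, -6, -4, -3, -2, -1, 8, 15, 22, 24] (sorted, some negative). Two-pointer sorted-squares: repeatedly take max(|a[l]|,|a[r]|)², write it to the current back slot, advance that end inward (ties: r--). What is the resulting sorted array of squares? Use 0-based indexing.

[1, 4, 9, 16, 36, 49, 64, 100, 121, 144, 169, 196, 225, 225, 256, 400, 484, 576]

l=0 r=17: |-20|<=|24| out[17]=576, r--
l=0 r=16: |-20|<=|22| out[16]=484, r--
l=0 r=15: |-20|>|15| out[15]=400, l++
l=1 r=15: |-16|>|15| out[14]=256, l++
l=2 r=15: |-15|<=|15| out[13]=225, r--
l=2 r=14: |-15|>|8| out[12]=225, l++
l=3 r=14: |-14|>|8| out[11]=196, l++
l=4 r=14: |-13|>|8| out[10]=169, l++
l=5 r=14: |-12|>|8| out[9]=144, l++
l=6 r=14: |-11|>|8| out[8]=121, l++
l=7 r=14: |-10|>|8| out[7]=100, l++
l=8 r=14: |-7|<=|8| out[6]=64, r--
l=8 r=13: |-7|>|-1| out[5]=49, l++
l=9 r=13: |-6|>|-1| out[4]=36, l++
l=10 r=13: |-4|>|-1| out[3]=16, l++
l=11 r=13: |-3|>|-1| out[2]=9, l++
l=12 r=13: |-2|>|-1| out[1]=4, l++
l=13 r=13: |-1|<=|-1| out[0]=1, r--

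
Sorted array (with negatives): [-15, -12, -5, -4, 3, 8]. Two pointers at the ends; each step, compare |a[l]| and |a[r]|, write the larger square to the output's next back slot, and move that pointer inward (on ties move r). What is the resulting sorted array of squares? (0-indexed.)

[0,5] |-15|>|8| out[5]=225 → l++
[1,5] |-12|>|8| out[4]=144 → l++
[2,5] |-5|<=|8| out[3]=64 → r--
[2,4] |-5|>|3| out[2]=25 → l++
[3,4] |-4|>|3| out[1]=16 → l++
[4,4] |3|<=|3| out[0]=9 → r--

[9, 16, 25, 64, 144, 225]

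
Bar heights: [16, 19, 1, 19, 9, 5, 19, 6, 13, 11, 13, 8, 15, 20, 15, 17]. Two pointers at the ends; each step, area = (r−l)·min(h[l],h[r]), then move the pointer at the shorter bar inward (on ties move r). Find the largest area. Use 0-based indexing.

[0,15] min(16,17)*15=240 best=240 * → l++
[1,15] min(19,17)*14=238 best=240 → r--
[1,14] min(19,15)*13=195 best=240 → r--
[1,13] min(19,20)*12=228 best=240 → l++
[2,13] min(1,20)*11=11 best=240 → l++
[3,13] min(19,20)*10=190 best=240 → l++
[4,13] min(9,20)*9=81 best=240 → l++
[5,13] min(5,20)*8=40 best=240 → l++
[6,13] min(19,20)*7=133 best=240 → l++
[7,13] min(6,20)*6=36 best=240 → l++
[8,13] min(13,20)*5=65 best=240 → l++
[9,13] min(11,20)*4=44 best=240 → l++
[10,13] min(13,20)*3=39 best=240 → l++
[11,13] min(8,20)*2=16 best=240 → l++
[12,13] min(15,20)*1=15 best=240 → l++

max area = 240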